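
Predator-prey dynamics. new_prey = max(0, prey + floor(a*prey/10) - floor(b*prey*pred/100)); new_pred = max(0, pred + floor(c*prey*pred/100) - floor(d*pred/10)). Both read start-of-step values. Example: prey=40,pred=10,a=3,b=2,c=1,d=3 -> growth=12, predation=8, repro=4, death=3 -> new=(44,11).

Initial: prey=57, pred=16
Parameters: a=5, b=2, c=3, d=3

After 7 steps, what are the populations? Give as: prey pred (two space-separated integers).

Step 1: prey: 57+28-18=67; pred: 16+27-4=39
Step 2: prey: 67+33-52=48; pred: 39+78-11=106
Step 3: prey: 48+24-101=0; pred: 106+152-31=227
Step 4: prey: 0+0-0=0; pred: 227+0-68=159
Step 5: prey: 0+0-0=0; pred: 159+0-47=112
Step 6: prey: 0+0-0=0; pred: 112+0-33=79
Step 7: prey: 0+0-0=0; pred: 79+0-23=56

Answer: 0 56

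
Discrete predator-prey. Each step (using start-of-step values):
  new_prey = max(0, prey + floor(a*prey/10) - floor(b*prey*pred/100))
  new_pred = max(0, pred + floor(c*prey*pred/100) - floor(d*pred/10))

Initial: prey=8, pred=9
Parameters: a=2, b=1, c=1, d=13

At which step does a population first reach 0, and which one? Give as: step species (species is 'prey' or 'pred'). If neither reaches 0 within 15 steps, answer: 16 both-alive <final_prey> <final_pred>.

Answer: 1 pred

Derivation:
Step 1: prey: 8+1-0=9; pred: 9+0-11=0
First extinction: pred at step 1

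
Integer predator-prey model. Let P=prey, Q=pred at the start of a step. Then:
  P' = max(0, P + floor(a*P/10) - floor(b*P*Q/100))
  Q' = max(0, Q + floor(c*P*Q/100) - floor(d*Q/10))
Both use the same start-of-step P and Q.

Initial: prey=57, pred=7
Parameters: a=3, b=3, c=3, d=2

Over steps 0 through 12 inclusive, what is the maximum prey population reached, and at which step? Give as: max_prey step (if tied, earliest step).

Answer: 63 1

Derivation:
Step 1: prey: 57+17-11=63; pred: 7+11-1=17
Step 2: prey: 63+18-32=49; pred: 17+32-3=46
Step 3: prey: 49+14-67=0; pred: 46+67-9=104
Step 4: prey: 0+0-0=0; pred: 104+0-20=84
Step 5: prey: 0+0-0=0; pred: 84+0-16=68
Step 6: prey: 0+0-0=0; pred: 68+0-13=55
Step 7: prey: 0+0-0=0; pred: 55+0-11=44
Step 8: prey: 0+0-0=0; pred: 44+0-8=36
Step 9: prey: 0+0-0=0; pred: 36+0-7=29
Step 10: prey: 0+0-0=0; pred: 29+0-5=24
Step 11: prey: 0+0-0=0; pred: 24+0-4=20
Step 12: prey: 0+0-0=0; pred: 20+0-4=16
Max prey = 63 at step 1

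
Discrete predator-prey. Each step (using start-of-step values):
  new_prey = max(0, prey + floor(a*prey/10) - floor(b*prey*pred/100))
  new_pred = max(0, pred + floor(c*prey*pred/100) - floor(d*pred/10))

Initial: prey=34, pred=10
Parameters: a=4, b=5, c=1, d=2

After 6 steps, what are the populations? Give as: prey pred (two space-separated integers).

Answer: 9 12

Derivation:
Step 1: prey: 34+13-17=30; pred: 10+3-2=11
Step 2: prey: 30+12-16=26; pred: 11+3-2=12
Step 3: prey: 26+10-15=21; pred: 12+3-2=13
Step 4: prey: 21+8-13=16; pred: 13+2-2=13
Step 5: prey: 16+6-10=12; pred: 13+2-2=13
Step 6: prey: 12+4-7=9; pred: 13+1-2=12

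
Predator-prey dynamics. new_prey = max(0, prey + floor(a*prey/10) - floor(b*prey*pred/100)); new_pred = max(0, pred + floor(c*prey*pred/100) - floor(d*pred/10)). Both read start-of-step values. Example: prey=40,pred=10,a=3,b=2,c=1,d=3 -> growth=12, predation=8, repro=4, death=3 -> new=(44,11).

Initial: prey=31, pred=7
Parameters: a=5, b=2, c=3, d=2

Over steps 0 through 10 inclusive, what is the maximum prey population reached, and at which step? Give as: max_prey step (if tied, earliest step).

Answer: 53 2

Derivation:
Step 1: prey: 31+15-4=42; pred: 7+6-1=12
Step 2: prey: 42+21-10=53; pred: 12+15-2=25
Step 3: prey: 53+26-26=53; pred: 25+39-5=59
Step 4: prey: 53+26-62=17; pred: 59+93-11=141
Step 5: prey: 17+8-47=0; pred: 141+71-28=184
Step 6: prey: 0+0-0=0; pred: 184+0-36=148
Step 7: prey: 0+0-0=0; pred: 148+0-29=119
Step 8: prey: 0+0-0=0; pred: 119+0-23=96
Step 9: prey: 0+0-0=0; pred: 96+0-19=77
Step 10: prey: 0+0-0=0; pred: 77+0-15=62
Max prey = 53 at step 2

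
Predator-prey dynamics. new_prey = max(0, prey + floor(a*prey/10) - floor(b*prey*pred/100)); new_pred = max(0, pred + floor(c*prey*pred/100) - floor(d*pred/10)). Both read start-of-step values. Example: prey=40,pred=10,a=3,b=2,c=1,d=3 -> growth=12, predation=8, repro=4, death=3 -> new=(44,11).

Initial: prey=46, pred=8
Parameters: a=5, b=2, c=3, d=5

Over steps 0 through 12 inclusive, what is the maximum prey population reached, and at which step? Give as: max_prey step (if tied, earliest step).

Answer: 75 2

Derivation:
Step 1: prey: 46+23-7=62; pred: 8+11-4=15
Step 2: prey: 62+31-18=75; pred: 15+27-7=35
Step 3: prey: 75+37-52=60; pred: 35+78-17=96
Step 4: prey: 60+30-115=0; pred: 96+172-48=220
Step 5: prey: 0+0-0=0; pred: 220+0-110=110
Step 6: prey: 0+0-0=0; pred: 110+0-55=55
Step 7: prey: 0+0-0=0; pred: 55+0-27=28
Step 8: prey: 0+0-0=0; pred: 28+0-14=14
Step 9: prey: 0+0-0=0; pred: 14+0-7=7
Step 10: prey: 0+0-0=0; pred: 7+0-3=4
Step 11: prey: 0+0-0=0; pred: 4+0-2=2
Step 12: prey: 0+0-0=0; pred: 2+0-1=1
Max prey = 75 at step 2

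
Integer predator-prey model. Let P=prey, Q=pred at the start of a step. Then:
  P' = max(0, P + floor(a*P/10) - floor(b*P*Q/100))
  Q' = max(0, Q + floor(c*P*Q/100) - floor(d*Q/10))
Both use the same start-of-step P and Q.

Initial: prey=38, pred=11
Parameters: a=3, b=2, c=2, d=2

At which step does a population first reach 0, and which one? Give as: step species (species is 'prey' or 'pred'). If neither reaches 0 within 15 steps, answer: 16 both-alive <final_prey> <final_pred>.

Step 1: prey: 38+11-8=41; pred: 11+8-2=17
Step 2: prey: 41+12-13=40; pred: 17+13-3=27
Step 3: prey: 40+12-21=31; pred: 27+21-5=43
Step 4: prey: 31+9-26=14; pred: 43+26-8=61
Step 5: prey: 14+4-17=1; pred: 61+17-12=66
Step 6: prey: 1+0-1=0; pred: 66+1-13=54
First extinction: prey at step 6

Answer: 6 prey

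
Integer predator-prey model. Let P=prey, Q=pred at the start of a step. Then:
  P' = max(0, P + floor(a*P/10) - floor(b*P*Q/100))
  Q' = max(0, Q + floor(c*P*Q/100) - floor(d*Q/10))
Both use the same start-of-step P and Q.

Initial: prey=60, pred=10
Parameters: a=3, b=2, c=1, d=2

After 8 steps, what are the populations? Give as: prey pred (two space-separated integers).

Answer: 1 35

Derivation:
Step 1: prey: 60+18-12=66; pred: 10+6-2=14
Step 2: prey: 66+19-18=67; pred: 14+9-2=21
Step 3: prey: 67+20-28=59; pred: 21+14-4=31
Step 4: prey: 59+17-36=40; pred: 31+18-6=43
Step 5: prey: 40+12-34=18; pred: 43+17-8=52
Step 6: prey: 18+5-18=5; pred: 52+9-10=51
Step 7: prey: 5+1-5=1; pred: 51+2-10=43
Step 8: prey: 1+0-0=1; pred: 43+0-8=35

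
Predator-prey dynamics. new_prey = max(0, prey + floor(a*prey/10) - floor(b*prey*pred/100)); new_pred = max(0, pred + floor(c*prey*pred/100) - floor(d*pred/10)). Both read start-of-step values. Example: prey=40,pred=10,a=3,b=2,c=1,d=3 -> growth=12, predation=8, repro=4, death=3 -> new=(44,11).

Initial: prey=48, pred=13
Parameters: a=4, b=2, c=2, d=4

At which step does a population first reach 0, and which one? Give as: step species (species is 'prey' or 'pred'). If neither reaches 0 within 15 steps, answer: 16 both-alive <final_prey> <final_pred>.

Answer: 5 prey

Derivation:
Step 1: prey: 48+19-12=55; pred: 13+12-5=20
Step 2: prey: 55+22-22=55; pred: 20+22-8=34
Step 3: prey: 55+22-37=40; pred: 34+37-13=58
Step 4: prey: 40+16-46=10; pred: 58+46-23=81
Step 5: prey: 10+4-16=0; pred: 81+16-32=65
First extinction: prey at step 5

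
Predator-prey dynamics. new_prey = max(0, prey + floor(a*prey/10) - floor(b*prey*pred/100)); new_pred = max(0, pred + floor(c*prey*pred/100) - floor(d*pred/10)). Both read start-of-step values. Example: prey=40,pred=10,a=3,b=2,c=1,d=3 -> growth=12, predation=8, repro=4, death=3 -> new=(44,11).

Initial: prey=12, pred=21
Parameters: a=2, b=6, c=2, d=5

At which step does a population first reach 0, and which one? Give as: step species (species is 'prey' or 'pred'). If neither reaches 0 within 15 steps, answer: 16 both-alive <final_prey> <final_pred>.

Answer: 1 prey

Derivation:
Step 1: prey: 12+2-15=0; pred: 21+5-10=16
First extinction: prey at step 1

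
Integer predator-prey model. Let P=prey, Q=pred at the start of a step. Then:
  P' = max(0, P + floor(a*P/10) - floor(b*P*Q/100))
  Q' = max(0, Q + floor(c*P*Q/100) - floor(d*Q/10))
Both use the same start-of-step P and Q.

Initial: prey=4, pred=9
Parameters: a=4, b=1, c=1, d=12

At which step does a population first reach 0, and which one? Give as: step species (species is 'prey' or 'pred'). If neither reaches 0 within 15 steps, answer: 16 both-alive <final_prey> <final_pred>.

Answer: 1 pred

Derivation:
Step 1: prey: 4+1-0=5; pred: 9+0-10=0
First extinction: pred at step 1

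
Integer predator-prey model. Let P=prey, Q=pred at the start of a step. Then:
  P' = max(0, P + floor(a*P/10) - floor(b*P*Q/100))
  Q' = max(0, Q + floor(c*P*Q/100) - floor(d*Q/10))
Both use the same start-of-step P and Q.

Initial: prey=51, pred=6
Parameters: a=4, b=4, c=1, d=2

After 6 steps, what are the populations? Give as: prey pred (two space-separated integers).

Answer: 7 29

Derivation:
Step 1: prey: 51+20-12=59; pred: 6+3-1=8
Step 2: prey: 59+23-18=64; pred: 8+4-1=11
Step 3: prey: 64+25-28=61; pred: 11+7-2=16
Step 4: prey: 61+24-39=46; pred: 16+9-3=22
Step 5: prey: 46+18-40=24; pred: 22+10-4=28
Step 6: prey: 24+9-26=7; pred: 28+6-5=29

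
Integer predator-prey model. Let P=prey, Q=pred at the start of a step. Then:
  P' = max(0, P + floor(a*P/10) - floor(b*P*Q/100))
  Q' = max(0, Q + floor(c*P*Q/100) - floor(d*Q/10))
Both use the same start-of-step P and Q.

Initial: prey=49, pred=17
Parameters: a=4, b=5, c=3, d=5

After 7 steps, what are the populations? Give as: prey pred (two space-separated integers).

Answer: 0 2

Derivation:
Step 1: prey: 49+19-41=27; pred: 17+24-8=33
Step 2: prey: 27+10-44=0; pred: 33+26-16=43
Step 3: prey: 0+0-0=0; pred: 43+0-21=22
Step 4: prey: 0+0-0=0; pred: 22+0-11=11
Step 5: prey: 0+0-0=0; pred: 11+0-5=6
Step 6: prey: 0+0-0=0; pred: 6+0-3=3
Step 7: prey: 0+0-0=0; pred: 3+0-1=2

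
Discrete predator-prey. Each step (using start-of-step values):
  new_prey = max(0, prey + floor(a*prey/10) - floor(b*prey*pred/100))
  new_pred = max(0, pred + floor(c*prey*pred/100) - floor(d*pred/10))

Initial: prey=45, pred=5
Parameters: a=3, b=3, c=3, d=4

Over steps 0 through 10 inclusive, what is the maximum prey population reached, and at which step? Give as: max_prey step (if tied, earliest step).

Answer: 53 2

Derivation:
Step 1: prey: 45+13-6=52; pred: 5+6-2=9
Step 2: prey: 52+15-14=53; pred: 9+14-3=20
Step 3: prey: 53+15-31=37; pred: 20+31-8=43
Step 4: prey: 37+11-47=1; pred: 43+47-17=73
Step 5: prey: 1+0-2=0; pred: 73+2-29=46
Step 6: prey: 0+0-0=0; pred: 46+0-18=28
Step 7: prey: 0+0-0=0; pred: 28+0-11=17
Step 8: prey: 0+0-0=0; pred: 17+0-6=11
Step 9: prey: 0+0-0=0; pred: 11+0-4=7
Step 10: prey: 0+0-0=0; pred: 7+0-2=5
Max prey = 53 at step 2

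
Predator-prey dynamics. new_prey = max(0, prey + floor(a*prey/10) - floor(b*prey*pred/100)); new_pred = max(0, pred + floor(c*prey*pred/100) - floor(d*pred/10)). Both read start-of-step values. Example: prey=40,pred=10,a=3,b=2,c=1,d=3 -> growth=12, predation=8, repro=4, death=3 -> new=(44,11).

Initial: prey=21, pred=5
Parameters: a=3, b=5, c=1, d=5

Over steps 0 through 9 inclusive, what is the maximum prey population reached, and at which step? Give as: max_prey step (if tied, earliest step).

Step 1: prey: 21+6-5=22; pred: 5+1-2=4
Step 2: prey: 22+6-4=24; pred: 4+0-2=2
Step 3: prey: 24+7-2=29; pred: 2+0-1=1
Step 4: prey: 29+8-1=36; pred: 1+0-0=1
Step 5: prey: 36+10-1=45; pred: 1+0-0=1
Step 6: prey: 45+13-2=56; pred: 1+0-0=1
Step 7: prey: 56+16-2=70; pred: 1+0-0=1
Step 8: prey: 70+21-3=88; pred: 1+0-0=1
Step 9: prey: 88+26-4=110; pred: 1+0-0=1
Max prey = 110 at step 9

Answer: 110 9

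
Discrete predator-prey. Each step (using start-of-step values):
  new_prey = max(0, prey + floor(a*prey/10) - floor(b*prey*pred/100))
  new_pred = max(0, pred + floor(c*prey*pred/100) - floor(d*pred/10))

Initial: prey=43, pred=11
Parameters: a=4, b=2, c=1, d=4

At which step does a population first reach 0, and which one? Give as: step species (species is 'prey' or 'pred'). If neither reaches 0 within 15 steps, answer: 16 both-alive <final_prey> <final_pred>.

Step 1: prey: 43+17-9=51; pred: 11+4-4=11
Step 2: prey: 51+20-11=60; pred: 11+5-4=12
Step 3: prey: 60+24-14=70; pred: 12+7-4=15
Step 4: prey: 70+28-21=77; pred: 15+10-6=19
Step 5: prey: 77+30-29=78; pred: 19+14-7=26
Step 6: prey: 78+31-40=69; pred: 26+20-10=36
Step 7: prey: 69+27-49=47; pred: 36+24-14=46
Step 8: prey: 47+18-43=22; pred: 46+21-18=49
Step 9: prey: 22+8-21=9; pred: 49+10-19=40
Step 10: prey: 9+3-7=5; pred: 40+3-16=27
Step 11: prey: 5+2-2=5; pred: 27+1-10=18
Step 12: prey: 5+2-1=6; pred: 18+0-7=11
Step 13: prey: 6+2-1=7; pred: 11+0-4=7
Step 14: prey: 7+2-0=9; pred: 7+0-2=5
Step 15: prey: 9+3-0=12; pred: 5+0-2=3
No extinction within 15 steps

Answer: 16 both-alive 12 3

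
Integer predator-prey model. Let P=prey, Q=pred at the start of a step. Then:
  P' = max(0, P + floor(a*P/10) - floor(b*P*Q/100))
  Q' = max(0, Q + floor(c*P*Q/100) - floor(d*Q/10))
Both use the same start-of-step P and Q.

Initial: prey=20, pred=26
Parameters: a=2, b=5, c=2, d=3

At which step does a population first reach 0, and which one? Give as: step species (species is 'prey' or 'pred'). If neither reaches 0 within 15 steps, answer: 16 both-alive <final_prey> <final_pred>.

Step 1: prey: 20+4-26=0; pred: 26+10-7=29
First extinction: prey at step 1

Answer: 1 prey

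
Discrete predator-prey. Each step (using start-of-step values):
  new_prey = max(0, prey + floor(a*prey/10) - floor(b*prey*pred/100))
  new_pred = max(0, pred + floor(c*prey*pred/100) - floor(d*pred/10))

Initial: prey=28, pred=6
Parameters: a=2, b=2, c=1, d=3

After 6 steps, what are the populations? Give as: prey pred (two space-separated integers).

Step 1: prey: 28+5-3=30; pred: 6+1-1=6
Step 2: prey: 30+6-3=33; pred: 6+1-1=6
Step 3: prey: 33+6-3=36; pred: 6+1-1=6
Step 4: prey: 36+7-4=39; pred: 6+2-1=7
Step 5: prey: 39+7-5=41; pred: 7+2-2=7
Step 6: prey: 41+8-5=44; pred: 7+2-2=7

Answer: 44 7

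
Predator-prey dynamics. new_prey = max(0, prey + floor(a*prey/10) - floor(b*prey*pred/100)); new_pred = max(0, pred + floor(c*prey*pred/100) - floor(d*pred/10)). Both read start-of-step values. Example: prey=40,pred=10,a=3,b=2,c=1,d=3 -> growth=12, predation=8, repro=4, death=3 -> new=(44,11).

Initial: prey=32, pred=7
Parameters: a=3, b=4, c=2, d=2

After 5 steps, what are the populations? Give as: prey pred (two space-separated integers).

Answer: 4 25

Derivation:
Step 1: prey: 32+9-8=33; pred: 7+4-1=10
Step 2: prey: 33+9-13=29; pred: 10+6-2=14
Step 3: prey: 29+8-16=21; pred: 14+8-2=20
Step 4: prey: 21+6-16=11; pred: 20+8-4=24
Step 5: prey: 11+3-10=4; pred: 24+5-4=25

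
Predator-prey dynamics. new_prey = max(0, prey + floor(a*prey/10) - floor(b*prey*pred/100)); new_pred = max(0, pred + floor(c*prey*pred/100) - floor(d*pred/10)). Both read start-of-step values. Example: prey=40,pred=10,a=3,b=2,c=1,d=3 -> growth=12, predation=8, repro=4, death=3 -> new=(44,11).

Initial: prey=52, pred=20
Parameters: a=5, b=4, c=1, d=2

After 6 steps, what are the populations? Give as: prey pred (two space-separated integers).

Step 1: prey: 52+26-41=37; pred: 20+10-4=26
Step 2: prey: 37+18-38=17; pred: 26+9-5=30
Step 3: prey: 17+8-20=5; pred: 30+5-6=29
Step 4: prey: 5+2-5=2; pred: 29+1-5=25
Step 5: prey: 2+1-2=1; pred: 25+0-5=20
Step 6: prey: 1+0-0=1; pred: 20+0-4=16

Answer: 1 16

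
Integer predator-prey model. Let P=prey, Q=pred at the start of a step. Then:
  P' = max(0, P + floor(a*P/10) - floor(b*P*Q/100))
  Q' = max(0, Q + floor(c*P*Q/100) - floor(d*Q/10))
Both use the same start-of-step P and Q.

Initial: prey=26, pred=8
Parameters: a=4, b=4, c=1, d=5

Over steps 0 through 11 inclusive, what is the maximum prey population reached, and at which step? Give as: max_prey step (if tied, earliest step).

Step 1: prey: 26+10-8=28; pred: 8+2-4=6
Step 2: prey: 28+11-6=33; pred: 6+1-3=4
Step 3: prey: 33+13-5=41; pred: 4+1-2=3
Step 4: prey: 41+16-4=53; pred: 3+1-1=3
Step 5: prey: 53+21-6=68; pred: 3+1-1=3
Step 6: prey: 68+27-8=87; pred: 3+2-1=4
Step 7: prey: 87+34-13=108; pred: 4+3-2=5
Step 8: prey: 108+43-21=130; pred: 5+5-2=8
Step 9: prey: 130+52-41=141; pred: 8+10-4=14
Step 10: prey: 141+56-78=119; pred: 14+19-7=26
Step 11: prey: 119+47-123=43; pred: 26+30-13=43
Max prey = 141 at step 9

Answer: 141 9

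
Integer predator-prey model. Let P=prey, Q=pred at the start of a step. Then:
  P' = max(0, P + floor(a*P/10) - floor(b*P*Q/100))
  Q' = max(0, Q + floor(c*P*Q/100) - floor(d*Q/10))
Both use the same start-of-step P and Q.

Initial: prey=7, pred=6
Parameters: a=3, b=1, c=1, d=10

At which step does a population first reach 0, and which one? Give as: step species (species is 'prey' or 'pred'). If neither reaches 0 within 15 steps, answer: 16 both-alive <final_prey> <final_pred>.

Step 1: prey: 7+2-0=9; pred: 6+0-6=0
First extinction: pred at step 1

Answer: 1 pred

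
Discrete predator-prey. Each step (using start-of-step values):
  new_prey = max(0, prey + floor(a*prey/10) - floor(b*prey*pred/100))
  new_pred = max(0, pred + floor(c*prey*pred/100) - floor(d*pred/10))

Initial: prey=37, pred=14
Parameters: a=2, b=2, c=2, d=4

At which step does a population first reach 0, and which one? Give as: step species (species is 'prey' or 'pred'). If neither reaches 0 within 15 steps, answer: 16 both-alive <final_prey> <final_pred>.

Step 1: prey: 37+7-10=34; pred: 14+10-5=19
Step 2: prey: 34+6-12=28; pred: 19+12-7=24
Step 3: prey: 28+5-13=20; pred: 24+13-9=28
Step 4: prey: 20+4-11=13; pred: 28+11-11=28
Step 5: prey: 13+2-7=8; pred: 28+7-11=24
Step 6: prey: 8+1-3=6; pred: 24+3-9=18
Step 7: prey: 6+1-2=5; pred: 18+2-7=13
Step 8: prey: 5+1-1=5; pred: 13+1-5=9
Step 9: prey: 5+1-0=6; pred: 9+0-3=6
Step 10: prey: 6+1-0=7; pred: 6+0-2=4
Step 11: prey: 7+1-0=8; pred: 4+0-1=3
Step 12: prey: 8+1-0=9; pred: 3+0-1=2
Step 13: prey: 9+1-0=10; pred: 2+0-0=2
Step 14: prey: 10+2-0=12; pred: 2+0-0=2
Step 15: prey: 12+2-0=14; pred: 2+0-0=2
No extinction within 15 steps

Answer: 16 both-alive 14 2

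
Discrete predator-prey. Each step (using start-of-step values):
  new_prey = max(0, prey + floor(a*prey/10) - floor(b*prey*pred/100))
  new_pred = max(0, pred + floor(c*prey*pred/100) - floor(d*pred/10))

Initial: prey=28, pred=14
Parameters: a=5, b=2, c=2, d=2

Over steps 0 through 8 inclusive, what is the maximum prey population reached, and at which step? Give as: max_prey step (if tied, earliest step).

Step 1: prey: 28+14-7=35; pred: 14+7-2=19
Step 2: prey: 35+17-13=39; pred: 19+13-3=29
Step 3: prey: 39+19-22=36; pred: 29+22-5=46
Step 4: prey: 36+18-33=21; pred: 46+33-9=70
Step 5: prey: 21+10-29=2; pred: 70+29-14=85
Step 6: prey: 2+1-3=0; pred: 85+3-17=71
Step 7: prey: 0+0-0=0; pred: 71+0-14=57
Step 8: prey: 0+0-0=0; pred: 57+0-11=46
Max prey = 39 at step 2

Answer: 39 2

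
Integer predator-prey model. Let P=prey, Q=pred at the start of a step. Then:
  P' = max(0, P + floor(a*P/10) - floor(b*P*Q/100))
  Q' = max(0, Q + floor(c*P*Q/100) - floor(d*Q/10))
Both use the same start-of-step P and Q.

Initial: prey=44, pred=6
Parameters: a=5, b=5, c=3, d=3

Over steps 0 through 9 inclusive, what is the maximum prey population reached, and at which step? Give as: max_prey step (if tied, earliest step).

Answer: 53 1

Derivation:
Step 1: prey: 44+22-13=53; pred: 6+7-1=12
Step 2: prey: 53+26-31=48; pred: 12+19-3=28
Step 3: prey: 48+24-67=5; pred: 28+40-8=60
Step 4: prey: 5+2-15=0; pred: 60+9-18=51
Step 5: prey: 0+0-0=0; pred: 51+0-15=36
Step 6: prey: 0+0-0=0; pred: 36+0-10=26
Step 7: prey: 0+0-0=0; pred: 26+0-7=19
Step 8: prey: 0+0-0=0; pred: 19+0-5=14
Step 9: prey: 0+0-0=0; pred: 14+0-4=10
Max prey = 53 at step 1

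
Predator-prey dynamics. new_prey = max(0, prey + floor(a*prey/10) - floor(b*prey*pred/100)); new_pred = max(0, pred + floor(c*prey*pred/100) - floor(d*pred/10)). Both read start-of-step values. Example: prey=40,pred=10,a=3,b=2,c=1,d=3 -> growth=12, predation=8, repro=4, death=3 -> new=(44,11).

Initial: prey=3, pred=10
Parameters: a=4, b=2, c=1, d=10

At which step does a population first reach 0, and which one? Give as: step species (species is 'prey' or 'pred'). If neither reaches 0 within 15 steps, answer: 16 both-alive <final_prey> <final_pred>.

Step 1: prey: 3+1-0=4; pred: 10+0-10=0
First extinction: pred at step 1

Answer: 1 pred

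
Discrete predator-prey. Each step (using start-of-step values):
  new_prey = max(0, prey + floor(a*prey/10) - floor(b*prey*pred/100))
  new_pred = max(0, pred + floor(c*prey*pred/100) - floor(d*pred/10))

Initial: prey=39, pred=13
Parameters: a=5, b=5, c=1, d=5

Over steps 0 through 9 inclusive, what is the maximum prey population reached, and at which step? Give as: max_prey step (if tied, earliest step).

Answer: 104 9

Derivation:
Step 1: prey: 39+19-25=33; pred: 13+5-6=12
Step 2: prey: 33+16-19=30; pred: 12+3-6=9
Step 3: prey: 30+15-13=32; pred: 9+2-4=7
Step 4: prey: 32+16-11=37; pred: 7+2-3=6
Step 5: prey: 37+18-11=44; pred: 6+2-3=5
Step 6: prey: 44+22-11=55; pred: 5+2-2=5
Step 7: prey: 55+27-13=69; pred: 5+2-2=5
Step 8: prey: 69+34-17=86; pred: 5+3-2=6
Step 9: prey: 86+43-25=104; pred: 6+5-3=8
Max prey = 104 at step 9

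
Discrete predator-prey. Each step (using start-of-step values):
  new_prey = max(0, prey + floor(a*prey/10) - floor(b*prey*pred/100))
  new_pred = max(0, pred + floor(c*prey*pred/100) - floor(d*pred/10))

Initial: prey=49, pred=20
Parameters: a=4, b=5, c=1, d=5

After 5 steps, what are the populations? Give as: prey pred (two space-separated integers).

Step 1: prey: 49+19-49=19; pred: 20+9-10=19
Step 2: prey: 19+7-18=8; pred: 19+3-9=13
Step 3: prey: 8+3-5=6; pred: 13+1-6=8
Step 4: prey: 6+2-2=6; pred: 8+0-4=4
Step 5: prey: 6+2-1=7; pred: 4+0-2=2

Answer: 7 2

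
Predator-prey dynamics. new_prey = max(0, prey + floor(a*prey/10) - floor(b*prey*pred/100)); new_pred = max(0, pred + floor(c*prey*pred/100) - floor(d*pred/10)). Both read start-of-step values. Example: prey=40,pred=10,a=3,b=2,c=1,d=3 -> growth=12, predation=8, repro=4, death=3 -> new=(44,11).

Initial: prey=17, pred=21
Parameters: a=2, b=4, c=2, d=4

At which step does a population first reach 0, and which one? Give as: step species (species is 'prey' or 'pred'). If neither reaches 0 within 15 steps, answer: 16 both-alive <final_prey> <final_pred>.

Step 1: prey: 17+3-14=6; pred: 21+7-8=20
Step 2: prey: 6+1-4=3; pred: 20+2-8=14
Step 3: prey: 3+0-1=2; pred: 14+0-5=9
Step 4: prey: 2+0-0=2; pred: 9+0-3=6
Step 5: prey: 2+0-0=2; pred: 6+0-2=4
Step 6: prey: 2+0-0=2; pred: 4+0-1=3
Step 7: prey: 2+0-0=2; pred: 3+0-1=2
Step 8: prey: 2+0-0=2; pred: 2+0-0=2
Steps 9-15: state stable at prey=2, pred=2 (no change)
No extinction within 15 steps

Answer: 16 both-alive 2 2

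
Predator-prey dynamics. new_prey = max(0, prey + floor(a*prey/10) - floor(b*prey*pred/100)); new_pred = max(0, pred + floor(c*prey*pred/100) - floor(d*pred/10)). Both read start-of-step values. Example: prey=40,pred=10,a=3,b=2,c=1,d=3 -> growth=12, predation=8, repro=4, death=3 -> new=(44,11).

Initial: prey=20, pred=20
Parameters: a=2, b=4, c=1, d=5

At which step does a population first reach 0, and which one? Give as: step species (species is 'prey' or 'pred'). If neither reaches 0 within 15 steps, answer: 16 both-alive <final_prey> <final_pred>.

Step 1: prey: 20+4-16=8; pred: 20+4-10=14
Step 2: prey: 8+1-4=5; pred: 14+1-7=8
Step 3: prey: 5+1-1=5; pred: 8+0-4=4
Step 4: prey: 5+1-0=6; pred: 4+0-2=2
Step 5: prey: 6+1-0=7; pred: 2+0-1=1
Step 6: prey: 7+1-0=8; pred: 1+0-0=1
Step 7: prey: 8+1-0=9; pred: 1+0-0=1
Step 8: prey: 9+1-0=10; pred: 1+0-0=1
Step 9: prey: 10+2-0=12; pred: 1+0-0=1
Step 10: prey: 12+2-0=14; pred: 1+0-0=1
Step 11: prey: 14+2-0=16; pred: 1+0-0=1
Step 12: prey: 16+3-0=19; pred: 1+0-0=1
Step 13: prey: 19+3-0=22; pred: 1+0-0=1
Step 14: prey: 22+4-0=26; pred: 1+0-0=1
Step 15: prey: 26+5-1=30; pred: 1+0-0=1
No extinction within 15 steps

Answer: 16 both-alive 30 1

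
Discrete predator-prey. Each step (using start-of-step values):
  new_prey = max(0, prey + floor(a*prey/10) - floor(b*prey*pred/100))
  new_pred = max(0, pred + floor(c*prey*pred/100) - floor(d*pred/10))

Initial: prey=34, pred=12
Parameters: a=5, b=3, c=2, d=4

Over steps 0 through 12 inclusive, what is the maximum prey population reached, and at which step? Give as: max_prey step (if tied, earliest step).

Answer: 40 2

Derivation:
Step 1: prey: 34+17-12=39; pred: 12+8-4=16
Step 2: prey: 39+19-18=40; pred: 16+12-6=22
Step 3: prey: 40+20-26=34; pred: 22+17-8=31
Step 4: prey: 34+17-31=20; pred: 31+21-12=40
Step 5: prey: 20+10-24=6; pred: 40+16-16=40
Step 6: prey: 6+3-7=2; pred: 40+4-16=28
Step 7: prey: 2+1-1=2; pred: 28+1-11=18
Step 8: prey: 2+1-1=2; pred: 18+0-7=11
Step 9: prey: 2+1-0=3; pred: 11+0-4=7
Step 10: prey: 3+1-0=4; pred: 7+0-2=5
Step 11: prey: 4+2-0=6; pred: 5+0-2=3
Step 12: prey: 6+3-0=9; pred: 3+0-1=2
Max prey = 40 at step 2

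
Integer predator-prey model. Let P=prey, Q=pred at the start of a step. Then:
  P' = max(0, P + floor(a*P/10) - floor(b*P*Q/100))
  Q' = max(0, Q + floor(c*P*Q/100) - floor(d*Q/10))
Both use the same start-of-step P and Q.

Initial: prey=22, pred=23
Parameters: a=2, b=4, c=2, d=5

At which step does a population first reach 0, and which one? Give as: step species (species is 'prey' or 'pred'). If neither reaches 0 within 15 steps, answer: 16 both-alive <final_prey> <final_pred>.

Answer: 16 both-alive 1 1

Derivation:
Step 1: prey: 22+4-20=6; pred: 23+10-11=22
Step 2: prey: 6+1-5=2; pred: 22+2-11=13
Step 3: prey: 2+0-1=1; pred: 13+0-6=7
Step 4: prey: 1+0-0=1; pred: 7+0-3=4
Step 5: prey: 1+0-0=1; pred: 4+0-2=2
Step 6: prey: 1+0-0=1; pred: 2+0-1=1
Step 7: prey: 1+0-0=1; pred: 1+0-0=1
Steps 8-15: state stable at prey=1, pred=1 (no change)
No extinction within 15 steps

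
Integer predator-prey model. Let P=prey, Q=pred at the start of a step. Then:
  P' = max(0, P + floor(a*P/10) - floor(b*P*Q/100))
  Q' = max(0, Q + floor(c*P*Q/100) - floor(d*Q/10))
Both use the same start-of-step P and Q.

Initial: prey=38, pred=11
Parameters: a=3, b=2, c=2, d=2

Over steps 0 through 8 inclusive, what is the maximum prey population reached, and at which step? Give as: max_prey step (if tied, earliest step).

Answer: 41 1

Derivation:
Step 1: prey: 38+11-8=41; pred: 11+8-2=17
Step 2: prey: 41+12-13=40; pred: 17+13-3=27
Step 3: prey: 40+12-21=31; pred: 27+21-5=43
Step 4: prey: 31+9-26=14; pred: 43+26-8=61
Step 5: prey: 14+4-17=1; pred: 61+17-12=66
Step 6: prey: 1+0-1=0; pred: 66+1-13=54
Step 7: prey: 0+0-0=0; pred: 54+0-10=44
Step 8: prey: 0+0-0=0; pred: 44+0-8=36
Max prey = 41 at step 1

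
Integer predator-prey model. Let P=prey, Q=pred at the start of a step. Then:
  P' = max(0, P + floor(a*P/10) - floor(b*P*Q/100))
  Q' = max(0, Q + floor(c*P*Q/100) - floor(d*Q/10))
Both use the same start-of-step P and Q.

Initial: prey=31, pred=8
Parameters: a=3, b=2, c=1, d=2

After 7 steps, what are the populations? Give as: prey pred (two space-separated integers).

Answer: 32 30

Derivation:
Step 1: prey: 31+9-4=36; pred: 8+2-1=9
Step 2: prey: 36+10-6=40; pred: 9+3-1=11
Step 3: prey: 40+12-8=44; pred: 11+4-2=13
Step 4: prey: 44+13-11=46; pred: 13+5-2=16
Step 5: prey: 46+13-14=45; pred: 16+7-3=20
Step 6: prey: 45+13-18=40; pred: 20+9-4=25
Step 7: prey: 40+12-20=32; pred: 25+10-5=30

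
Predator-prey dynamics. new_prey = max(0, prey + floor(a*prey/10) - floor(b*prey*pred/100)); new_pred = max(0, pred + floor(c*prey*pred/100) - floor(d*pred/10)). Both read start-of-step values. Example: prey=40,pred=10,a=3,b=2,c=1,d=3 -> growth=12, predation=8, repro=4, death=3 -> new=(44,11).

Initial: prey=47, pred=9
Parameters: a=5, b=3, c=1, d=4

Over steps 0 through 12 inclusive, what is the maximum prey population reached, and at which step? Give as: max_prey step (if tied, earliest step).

Step 1: prey: 47+23-12=58; pred: 9+4-3=10
Step 2: prey: 58+29-17=70; pred: 10+5-4=11
Step 3: prey: 70+35-23=82; pred: 11+7-4=14
Step 4: prey: 82+41-34=89; pred: 14+11-5=20
Step 5: prey: 89+44-53=80; pred: 20+17-8=29
Step 6: prey: 80+40-69=51; pred: 29+23-11=41
Step 7: prey: 51+25-62=14; pred: 41+20-16=45
Step 8: prey: 14+7-18=3; pred: 45+6-18=33
Step 9: prey: 3+1-2=2; pred: 33+0-13=20
Step 10: prey: 2+1-1=2; pred: 20+0-8=12
Step 11: prey: 2+1-0=3; pred: 12+0-4=8
Step 12: prey: 3+1-0=4; pred: 8+0-3=5
Max prey = 89 at step 4

Answer: 89 4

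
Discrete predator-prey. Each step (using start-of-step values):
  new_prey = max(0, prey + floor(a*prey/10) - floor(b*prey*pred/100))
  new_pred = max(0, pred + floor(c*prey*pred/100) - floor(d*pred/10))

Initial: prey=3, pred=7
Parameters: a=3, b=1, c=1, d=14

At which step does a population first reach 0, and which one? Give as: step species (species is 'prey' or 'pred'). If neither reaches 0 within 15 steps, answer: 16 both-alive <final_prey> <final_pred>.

Step 1: prey: 3+0-0=3; pred: 7+0-9=0
First extinction: pred at step 1

Answer: 1 pred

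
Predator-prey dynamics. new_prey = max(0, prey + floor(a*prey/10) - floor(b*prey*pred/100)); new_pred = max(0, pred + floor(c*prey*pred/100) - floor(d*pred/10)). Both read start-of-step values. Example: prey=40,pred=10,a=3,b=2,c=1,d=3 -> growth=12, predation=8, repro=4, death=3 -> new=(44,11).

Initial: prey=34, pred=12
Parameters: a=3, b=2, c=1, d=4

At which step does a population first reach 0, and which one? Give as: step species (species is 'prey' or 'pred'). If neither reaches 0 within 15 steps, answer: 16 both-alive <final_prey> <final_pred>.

Step 1: prey: 34+10-8=36; pred: 12+4-4=12
Step 2: prey: 36+10-8=38; pred: 12+4-4=12
Step 3: prey: 38+11-9=40; pred: 12+4-4=12
Step 4: prey: 40+12-9=43; pred: 12+4-4=12
Step 5: prey: 43+12-10=45; pred: 12+5-4=13
Step 6: prey: 45+13-11=47; pred: 13+5-5=13
Step 7: prey: 47+14-12=49; pred: 13+6-5=14
Step 8: prey: 49+14-13=50; pred: 14+6-5=15
Step 9: prey: 50+15-15=50; pred: 15+7-6=16
Step 10: prey: 50+15-16=49; pred: 16+8-6=18
Step 11: prey: 49+14-17=46; pred: 18+8-7=19
Step 12: prey: 46+13-17=42; pred: 19+8-7=20
Step 13: prey: 42+12-16=38; pred: 20+8-8=20
Step 14: prey: 38+11-15=34; pred: 20+7-8=19
Step 15: prey: 34+10-12=32; pred: 19+6-7=18
No extinction within 15 steps

Answer: 16 both-alive 32 18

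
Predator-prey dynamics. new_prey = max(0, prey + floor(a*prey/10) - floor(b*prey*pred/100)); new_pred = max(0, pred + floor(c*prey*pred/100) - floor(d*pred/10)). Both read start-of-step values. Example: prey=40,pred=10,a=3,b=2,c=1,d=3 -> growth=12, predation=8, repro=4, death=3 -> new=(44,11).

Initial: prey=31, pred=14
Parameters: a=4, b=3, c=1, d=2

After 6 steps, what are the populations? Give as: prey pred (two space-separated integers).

Step 1: prey: 31+12-13=30; pred: 14+4-2=16
Step 2: prey: 30+12-14=28; pred: 16+4-3=17
Step 3: prey: 28+11-14=25; pred: 17+4-3=18
Step 4: prey: 25+10-13=22; pred: 18+4-3=19
Step 5: prey: 22+8-12=18; pred: 19+4-3=20
Step 6: prey: 18+7-10=15; pred: 20+3-4=19

Answer: 15 19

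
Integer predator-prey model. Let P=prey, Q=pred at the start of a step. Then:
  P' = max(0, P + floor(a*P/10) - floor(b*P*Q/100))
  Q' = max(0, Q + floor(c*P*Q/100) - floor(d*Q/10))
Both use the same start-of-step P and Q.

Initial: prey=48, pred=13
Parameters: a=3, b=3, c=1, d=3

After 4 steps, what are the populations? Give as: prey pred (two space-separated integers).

Step 1: prey: 48+14-18=44; pred: 13+6-3=16
Step 2: prey: 44+13-21=36; pred: 16+7-4=19
Step 3: prey: 36+10-20=26; pred: 19+6-5=20
Step 4: prey: 26+7-15=18; pred: 20+5-6=19

Answer: 18 19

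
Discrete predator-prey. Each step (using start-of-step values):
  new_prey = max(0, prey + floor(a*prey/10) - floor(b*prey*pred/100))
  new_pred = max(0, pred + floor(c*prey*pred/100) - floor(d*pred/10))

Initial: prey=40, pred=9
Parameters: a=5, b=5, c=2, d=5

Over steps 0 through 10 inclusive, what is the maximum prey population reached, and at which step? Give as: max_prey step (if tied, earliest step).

Step 1: prey: 40+20-18=42; pred: 9+7-4=12
Step 2: prey: 42+21-25=38; pred: 12+10-6=16
Step 3: prey: 38+19-30=27; pred: 16+12-8=20
Step 4: prey: 27+13-27=13; pred: 20+10-10=20
Step 5: prey: 13+6-13=6; pred: 20+5-10=15
Step 6: prey: 6+3-4=5; pred: 15+1-7=9
Step 7: prey: 5+2-2=5; pred: 9+0-4=5
Step 8: prey: 5+2-1=6; pred: 5+0-2=3
Step 9: prey: 6+3-0=9; pred: 3+0-1=2
Step 10: prey: 9+4-0=13; pred: 2+0-1=1
Max prey = 42 at step 1

Answer: 42 1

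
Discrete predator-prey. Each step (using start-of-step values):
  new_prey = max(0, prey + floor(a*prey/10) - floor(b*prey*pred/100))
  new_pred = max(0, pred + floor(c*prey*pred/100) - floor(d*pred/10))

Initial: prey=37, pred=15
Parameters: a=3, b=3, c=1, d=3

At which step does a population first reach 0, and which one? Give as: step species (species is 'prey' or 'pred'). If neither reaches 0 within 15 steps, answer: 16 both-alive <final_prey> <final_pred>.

Answer: 16 both-alive 31 6

Derivation:
Step 1: prey: 37+11-16=32; pred: 15+5-4=16
Step 2: prey: 32+9-15=26; pred: 16+5-4=17
Step 3: prey: 26+7-13=20; pred: 17+4-5=16
Step 4: prey: 20+6-9=17; pred: 16+3-4=15
Step 5: prey: 17+5-7=15; pred: 15+2-4=13
Step 6: prey: 15+4-5=14; pred: 13+1-3=11
Step 7: prey: 14+4-4=14; pred: 11+1-3=9
Step 8: prey: 14+4-3=15; pred: 9+1-2=8
Step 9: prey: 15+4-3=16; pred: 8+1-2=7
Step 10: prey: 16+4-3=17; pred: 7+1-2=6
Step 11: prey: 17+5-3=19; pred: 6+1-1=6
Step 12: prey: 19+5-3=21; pred: 6+1-1=6
Step 13: prey: 21+6-3=24; pred: 6+1-1=6
Step 14: prey: 24+7-4=27; pred: 6+1-1=6
Step 15: prey: 27+8-4=31; pred: 6+1-1=6
No extinction within 15 steps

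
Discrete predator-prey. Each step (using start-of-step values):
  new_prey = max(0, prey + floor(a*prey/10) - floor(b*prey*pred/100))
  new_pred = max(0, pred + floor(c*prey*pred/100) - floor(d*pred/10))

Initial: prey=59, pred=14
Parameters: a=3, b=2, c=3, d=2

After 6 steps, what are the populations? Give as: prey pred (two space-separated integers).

Step 1: prey: 59+17-16=60; pred: 14+24-2=36
Step 2: prey: 60+18-43=35; pred: 36+64-7=93
Step 3: prey: 35+10-65=0; pred: 93+97-18=172
Step 4: prey: 0+0-0=0; pred: 172+0-34=138
Step 5: prey: 0+0-0=0; pred: 138+0-27=111
Step 6: prey: 0+0-0=0; pred: 111+0-22=89

Answer: 0 89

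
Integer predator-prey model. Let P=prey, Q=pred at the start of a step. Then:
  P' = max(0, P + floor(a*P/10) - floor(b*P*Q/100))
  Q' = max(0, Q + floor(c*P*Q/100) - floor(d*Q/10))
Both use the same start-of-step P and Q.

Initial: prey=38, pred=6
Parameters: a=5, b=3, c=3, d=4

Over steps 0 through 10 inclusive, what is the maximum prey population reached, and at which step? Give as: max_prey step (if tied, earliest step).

Step 1: prey: 38+19-6=51; pred: 6+6-2=10
Step 2: prey: 51+25-15=61; pred: 10+15-4=21
Step 3: prey: 61+30-38=53; pred: 21+38-8=51
Step 4: prey: 53+26-81=0; pred: 51+81-20=112
Step 5: prey: 0+0-0=0; pred: 112+0-44=68
Step 6: prey: 0+0-0=0; pred: 68+0-27=41
Step 7: prey: 0+0-0=0; pred: 41+0-16=25
Step 8: prey: 0+0-0=0; pred: 25+0-10=15
Step 9: prey: 0+0-0=0; pred: 15+0-6=9
Step 10: prey: 0+0-0=0; pred: 9+0-3=6
Max prey = 61 at step 2

Answer: 61 2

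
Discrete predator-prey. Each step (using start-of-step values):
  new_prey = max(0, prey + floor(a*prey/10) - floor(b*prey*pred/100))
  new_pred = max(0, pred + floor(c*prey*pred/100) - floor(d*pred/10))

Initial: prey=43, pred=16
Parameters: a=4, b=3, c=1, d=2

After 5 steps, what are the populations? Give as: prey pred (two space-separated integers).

Step 1: prey: 43+17-20=40; pred: 16+6-3=19
Step 2: prey: 40+16-22=34; pred: 19+7-3=23
Step 3: prey: 34+13-23=24; pred: 23+7-4=26
Step 4: prey: 24+9-18=15; pred: 26+6-5=27
Step 5: prey: 15+6-12=9; pred: 27+4-5=26

Answer: 9 26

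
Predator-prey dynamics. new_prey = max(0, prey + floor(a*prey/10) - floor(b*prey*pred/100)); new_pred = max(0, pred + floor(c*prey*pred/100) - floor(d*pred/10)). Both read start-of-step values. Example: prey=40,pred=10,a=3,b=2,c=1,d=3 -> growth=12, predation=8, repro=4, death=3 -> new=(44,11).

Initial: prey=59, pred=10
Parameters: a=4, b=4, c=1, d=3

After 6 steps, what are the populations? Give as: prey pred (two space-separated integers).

Step 1: prey: 59+23-23=59; pred: 10+5-3=12
Step 2: prey: 59+23-28=54; pred: 12+7-3=16
Step 3: prey: 54+21-34=41; pred: 16+8-4=20
Step 4: prey: 41+16-32=25; pred: 20+8-6=22
Step 5: prey: 25+10-22=13; pred: 22+5-6=21
Step 6: prey: 13+5-10=8; pred: 21+2-6=17

Answer: 8 17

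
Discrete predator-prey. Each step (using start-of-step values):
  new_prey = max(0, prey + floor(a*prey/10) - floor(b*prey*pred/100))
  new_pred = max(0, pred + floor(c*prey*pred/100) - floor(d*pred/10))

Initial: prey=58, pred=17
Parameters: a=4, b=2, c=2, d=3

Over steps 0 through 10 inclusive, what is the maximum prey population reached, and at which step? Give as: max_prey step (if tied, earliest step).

Answer: 62 1

Derivation:
Step 1: prey: 58+23-19=62; pred: 17+19-5=31
Step 2: prey: 62+24-38=48; pred: 31+38-9=60
Step 3: prey: 48+19-57=10; pred: 60+57-18=99
Step 4: prey: 10+4-19=0; pred: 99+19-29=89
Step 5: prey: 0+0-0=0; pred: 89+0-26=63
Step 6: prey: 0+0-0=0; pred: 63+0-18=45
Step 7: prey: 0+0-0=0; pred: 45+0-13=32
Step 8: prey: 0+0-0=0; pred: 32+0-9=23
Step 9: prey: 0+0-0=0; pred: 23+0-6=17
Step 10: prey: 0+0-0=0; pred: 17+0-5=12
Max prey = 62 at step 1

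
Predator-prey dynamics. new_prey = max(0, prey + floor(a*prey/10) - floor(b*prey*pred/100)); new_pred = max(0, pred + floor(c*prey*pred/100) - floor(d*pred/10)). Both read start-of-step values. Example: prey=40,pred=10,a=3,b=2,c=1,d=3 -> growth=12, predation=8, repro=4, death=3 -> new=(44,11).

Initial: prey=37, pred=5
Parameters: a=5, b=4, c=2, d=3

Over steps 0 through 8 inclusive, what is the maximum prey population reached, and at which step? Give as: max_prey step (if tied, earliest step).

Answer: 63 3

Derivation:
Step 1: prey: 37+18-7=48; pred: 5+3-1=7
Step 2: prey: 48+24-13=59; pred: 7+6-2=11
Step 3: prey: 59+29-25=63; pred: 11+12-3=20
Step 4: prey: 63+31-50=44; pred: 20+25-6=39
Step 5: prey: 44+22-68=0; pred: 39+34-11=62
Step 6: prey: 0+0-0=0; pred: 62+0-18=44
Step 7: prey: 0+0-0=0; pred: 44+0-13=31
Step 8: prey: 0+0-0=0; pred: 31+0-9=22
Max prey = 63 at step 3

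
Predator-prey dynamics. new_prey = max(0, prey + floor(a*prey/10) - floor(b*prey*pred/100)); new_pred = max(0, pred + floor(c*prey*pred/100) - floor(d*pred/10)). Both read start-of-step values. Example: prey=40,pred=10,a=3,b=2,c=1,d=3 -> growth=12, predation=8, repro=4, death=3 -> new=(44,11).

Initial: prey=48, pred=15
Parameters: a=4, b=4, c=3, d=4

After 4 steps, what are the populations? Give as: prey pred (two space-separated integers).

Answer: 0 27

Derivation:
Step 1: prey: 48+19-28=39; pred: 15+21-6=30
Step 2: prey: 39+15-46=8; pred: 30+35-12=53
Step 3: prey: 8+3-16=0; pred: 53+12-21=44
Step 4: prey: 0+0-0=0; pred: 44+0-17=27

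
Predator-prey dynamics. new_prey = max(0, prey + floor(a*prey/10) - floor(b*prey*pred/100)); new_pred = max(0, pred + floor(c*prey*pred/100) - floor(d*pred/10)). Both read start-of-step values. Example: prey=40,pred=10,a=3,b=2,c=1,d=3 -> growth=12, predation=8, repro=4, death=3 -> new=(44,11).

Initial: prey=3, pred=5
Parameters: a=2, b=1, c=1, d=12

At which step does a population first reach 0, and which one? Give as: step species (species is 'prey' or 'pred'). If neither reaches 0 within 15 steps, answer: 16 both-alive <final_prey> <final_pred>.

Answer: 1 pred

Derivation:
Step 1: prey: 3+0-0=3; pred: 5+0-6=0
First extinction: pred at step 1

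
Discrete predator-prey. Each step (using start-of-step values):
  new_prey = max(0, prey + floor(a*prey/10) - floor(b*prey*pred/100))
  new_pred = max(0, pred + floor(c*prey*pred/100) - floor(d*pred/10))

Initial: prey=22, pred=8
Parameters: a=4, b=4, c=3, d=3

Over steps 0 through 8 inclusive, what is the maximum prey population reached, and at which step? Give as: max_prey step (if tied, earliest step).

Step 1: prey: 22+8-7=23; pred: 8+5-2=11
Step 2: prey: 23+9-10=22; pred: 11+7-3=15
Step 3: prey: 22+8-13=17; pred: 15+9-4=20
Step 4: prey: 17+6-13=10; pred: 20+10-6=24
Step 5: prey: 10+4-9=5; pred: 24+7-7=24
Step 6: prey: 5+2-4=3; pred: 24+3-7=20
Step 7: prey: 3+1-2=2; pred: 20+1-6=15
Step 8: prey: 2+0-1=1; pred: 15+0-4=11
Max prey = 23 at step 1

Answer: 23 1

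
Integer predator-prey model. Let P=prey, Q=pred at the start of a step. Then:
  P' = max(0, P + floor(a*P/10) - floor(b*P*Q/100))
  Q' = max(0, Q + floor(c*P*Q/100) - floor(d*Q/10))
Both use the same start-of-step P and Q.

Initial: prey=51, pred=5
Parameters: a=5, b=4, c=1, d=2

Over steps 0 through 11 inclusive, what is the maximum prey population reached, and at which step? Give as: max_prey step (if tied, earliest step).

Step 1: prey: 51+25-10=66; pred: 5+2-1=6
Step 2: prey: 66+33-15=84; pred: 6+3-1=8
Step 3: prey: 84+42-26=100; pred: 8+6-1=13
Step 4: prey: 100+50-52=98; pred: 13+13-2=24
Step 5: prey: 98+49-94=53; pred: 24+23-4=43
Step 6: prey: 53+26-91=0; pred: 43+22-8=57
Step 7: prey: 0+0-0=0; pred: 57+0-11=46
Step 8: prey: 0+0-0=0; pred: 46+0-9=37
Step 9: prey: 0+0-0=0; pred: 37+0-7=30
Step 10: prey: 0+0-0=0; pred: 30+0-6=24
Step 11: prey: 0+0-0=0; pred: 24+0-4=20
Max prey = 100 at step 3

Answer: 100 3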